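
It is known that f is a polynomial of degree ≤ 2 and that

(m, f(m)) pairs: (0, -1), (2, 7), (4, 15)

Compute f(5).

Write f(m) = am² + bm + c; the 3 given values yield a linear system in the 3 coefficients.
Solving, the leading coefficient vanishes, and f(m) = 4m - 1.
Then f(5) = 19.

19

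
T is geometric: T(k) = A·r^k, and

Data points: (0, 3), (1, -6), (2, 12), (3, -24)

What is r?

Consecutive ratio: -6/3 = -2, and 12/(-6) = -2, so r = -2.
Then A·(-2)^0 = 3 gives A = 3, and T(k) = 3·(-2)^k.

-2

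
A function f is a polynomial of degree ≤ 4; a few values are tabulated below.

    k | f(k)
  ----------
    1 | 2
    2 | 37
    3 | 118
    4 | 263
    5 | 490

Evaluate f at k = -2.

First differences: 35, 81, 145, 227. Second differences: 46, 64, 82. Third differences: 18, 18.
Level-3 differences are constant, so f has degree 3.
Fitting a degree-3 polynomial gives f(k) = 3k³ + 5k² - k - 5.
Then f(-2) = -7.

-7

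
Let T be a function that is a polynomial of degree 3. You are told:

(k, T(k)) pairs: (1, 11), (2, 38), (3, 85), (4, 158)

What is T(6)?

Write T(k) = ak³ + bk² + ck + d; the 4 given values yield a linear system in the 4 coefficients.
Solving, T(k) = k³ + 4k² + 8k - 2.
Then T(6) = 406.

406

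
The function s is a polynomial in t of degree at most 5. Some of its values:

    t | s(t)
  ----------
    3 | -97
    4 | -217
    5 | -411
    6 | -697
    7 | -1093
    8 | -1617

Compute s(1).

-7

Write s(t) = at^5 + bt^4 + ct³ + dt² + et + p; the 6 given values yield a linear system in the 6 coefficients.
Solving, the top 2 coefficients vanish, and s(t) = -3t³ - t² - 2t - 1.
Then s(1) = -7.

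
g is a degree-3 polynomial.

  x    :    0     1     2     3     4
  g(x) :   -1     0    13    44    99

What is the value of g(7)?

468

First differences: 1, 13, 31, 55. Second differences: 12, 18, 24. Third differences: 6, 6.
Level-3 differences are constant, so g has degree 3.
Fitting a degree-3 polynomial gives g(x) = x³ + 3x² - 3x - 1.
Then g(7) = 468.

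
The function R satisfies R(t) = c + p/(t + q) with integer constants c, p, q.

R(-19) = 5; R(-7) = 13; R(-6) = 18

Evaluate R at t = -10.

(R(t) − c)(t + q) = p for each data point; the three points give a linear system in c and q, then p follows.
Solving: c = 3, q = 4, p = -30, so R(t) = 3 − 30/(t + 4).
Then R(-10) = 3 − 30/(-6) = 8.

8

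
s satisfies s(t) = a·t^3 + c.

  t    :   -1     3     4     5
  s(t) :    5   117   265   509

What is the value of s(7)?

From s(-1) = 5 and s(3) = 117: -1a + c = 5 and 27a + c = 117.
Subtracting: 28a = 112, so a = 4; then c = 5 − 4·(-1) = 9.
So s(t) = 4t³ + 9, and s(7) = 1381.

1381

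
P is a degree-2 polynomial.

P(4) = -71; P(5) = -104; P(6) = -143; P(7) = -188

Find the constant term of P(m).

1

Write P(m) = am² + bm + c; the 4 given values yield a linear system in the 3 coefficients.
Solving, P(m) = -3m² - 6m + 1.
The constant term is P(0) = 1.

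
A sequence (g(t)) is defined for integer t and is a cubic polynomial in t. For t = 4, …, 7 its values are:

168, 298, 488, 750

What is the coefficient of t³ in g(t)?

Write g(t) = at³ + bt² + ct + d; the 4 given values yield a linear system in the 4 coefficients.
Solving, g(t) = 2t³ + 8t + 8.
The coefficient of t³ is 2.

2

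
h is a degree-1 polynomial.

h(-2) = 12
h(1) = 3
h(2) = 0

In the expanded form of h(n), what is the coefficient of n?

-3

Write h(n) = an + b; the 3 given values yield a linear system in the 2 coefficients.
Solving, h(n) = -3n + 6.
The coefficient of n is -3.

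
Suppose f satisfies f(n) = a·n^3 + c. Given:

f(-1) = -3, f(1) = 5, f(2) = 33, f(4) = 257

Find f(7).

1373

From f(-1) = -3 and f(1) = 5: -1a + c = -3 and 1a + c = 5.
Subtracting: 2a = 8, so a = 4; then c = -3 − 4·(-1) = 1.
So f(n) = 4n³ + 1, and f(7) = 1373.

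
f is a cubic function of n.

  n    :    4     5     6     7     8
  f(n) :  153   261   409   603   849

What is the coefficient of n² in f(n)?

First differences: 108, 148, 194, 246. Second differences: 40, 46, 52. Third differences: 6, 6.
Level-3 differences are constant, so f has degree 3.
Fitting a degree-3 polynomial gives f(n) = n³ + 5n² + 2n + 1.
The coefficient of n² is 5.

5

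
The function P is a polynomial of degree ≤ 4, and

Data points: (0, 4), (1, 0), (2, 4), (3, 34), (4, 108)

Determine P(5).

First differences: -4, 4, 30, 74. Second differences: 8, 26, 44. Third differences: 18, 18.
Level-3 differences are constant, so P has degree 3.
Fitting a degree-3 polynomial gives P(x) = 3x³ - 5x² - 2x + 4.
Then P(5) = 244.

244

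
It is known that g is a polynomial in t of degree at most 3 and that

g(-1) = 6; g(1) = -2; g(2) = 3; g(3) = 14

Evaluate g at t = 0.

Write g(t) = at³ + bt² + ct + d; the 4 given values yield a linear system in the 4 coefficients.
Solving, the leading coefficient vanishes, and g(t) = 3t² - 4t - 1.
Then g(0) = -1.

-1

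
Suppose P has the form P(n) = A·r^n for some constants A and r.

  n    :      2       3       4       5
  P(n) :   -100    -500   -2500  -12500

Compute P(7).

Consecutive ratio: -500/(-100) = 5, and -2500/(-500) = 5, so r = 5.
Then A·5^2 = -100 gives A = -4, and P(n) = -4·5^n.
P(7) = -4·5^7 = -312500.

-312500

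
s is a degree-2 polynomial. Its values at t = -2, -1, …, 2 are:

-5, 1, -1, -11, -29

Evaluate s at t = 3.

Write s(t) = at² + bt + c; the 5 given values yield a linear system in the 3 coefficients.
Solving, s(t) = -4t² - 6t - 1.
Then s(3) = -55.

-55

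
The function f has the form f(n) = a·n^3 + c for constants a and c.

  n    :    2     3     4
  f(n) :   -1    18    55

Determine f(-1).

From f(2) = -1 and f(3) = 18: 8a + c = -1 and 27a + c = 18.
Subtracting: 19a = 19, so a = 1; then c = -1 − 1·8 = -9.
So f(n) = 1n³ − 9, and f(-1) = -10.

-10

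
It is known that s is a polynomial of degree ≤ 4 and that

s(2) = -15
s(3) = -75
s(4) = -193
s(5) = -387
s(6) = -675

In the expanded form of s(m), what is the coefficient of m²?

-2

First differences: -60, -118, -194, -288. Second differences: -58, -76, -94. Third differences: -18, -18.
Level-3 differences are constant, so s has degree 3.
Fitting a degree-3 polynomial gives s(m) = -3m³ - 2m² + 7m + 3.
The coefficient of m² is -2.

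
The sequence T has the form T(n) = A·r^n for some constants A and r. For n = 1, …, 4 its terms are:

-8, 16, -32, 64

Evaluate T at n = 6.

256

Consecutive ratio: 16/(-8) = -2, and -32/16 = -2, so r = -2.
Then A·(-2)^1 = -8 gives A = 4, and T(n) = 4·(-2)^n.
T(6) = 4·(-2)^6 = 256.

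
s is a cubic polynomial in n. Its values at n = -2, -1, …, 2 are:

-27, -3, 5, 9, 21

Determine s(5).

First differences: 24, 8, 4, 12. Second differences: -16, -4, 8. Third differences: 12, 12.
Level-3 differences are constant, so s has degree 3.
Fitting a degree-3 polynomial gives s(n) = 2n³ - 2n² + 4n + 5.
Then s(5) = 225.

225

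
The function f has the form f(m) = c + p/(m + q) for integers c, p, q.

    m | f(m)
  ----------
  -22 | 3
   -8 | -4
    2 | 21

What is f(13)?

10

(f(m) − c)(m + q) = p for each data point; the three points give a linear system in c and q, then p follows.
Solving: c = 6, q = 2, p = 60, so f(m) = 6 + 60/(m + 2).
Then f(13) = 6 + 60/15 = 10.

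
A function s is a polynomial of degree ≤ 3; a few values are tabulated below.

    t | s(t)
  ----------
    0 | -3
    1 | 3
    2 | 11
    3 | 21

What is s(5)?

First differences: 6, 8, 10. Second differences: 2, 2.
Level-2 differences are constant, so s has degree 2.
Fitting a degree-2 polynomial gives s(t) = t² + 5t - 3.
Then s(5) = 47.

47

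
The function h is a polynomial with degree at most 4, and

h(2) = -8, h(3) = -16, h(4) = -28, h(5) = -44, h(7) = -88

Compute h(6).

-64

Write h(m) = am^4 + bm³ + cm² + dm + e; the 5 given values yield a linear system in the 5 coefficients.
Solving, the top 2 coefficients vanish, and h(m) = -2m² + 2m - 4.
Then h(6) = -64.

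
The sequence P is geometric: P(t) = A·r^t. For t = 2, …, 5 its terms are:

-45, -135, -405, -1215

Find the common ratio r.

Consecutive ratio: -135/(-45) = 3, and -405/(-135) = 3, so r = 3.
Then A·3^2 = -45 gives A = -5, and P(t) = -5·3^t.

3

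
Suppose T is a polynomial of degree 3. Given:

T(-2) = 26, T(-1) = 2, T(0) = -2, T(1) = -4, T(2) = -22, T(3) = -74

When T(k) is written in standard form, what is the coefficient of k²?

First differences: -24, -4, -2, -18, -52. Second differences: 20, 2, -16, -34. Third differences: -18, -18, -18.
Level-3 differences are constant, so T has degree 3.
Fitting a degree-3 polynomial gives T(k) = -3k³ + k² - 2.
The coefficient of k² is 1.

1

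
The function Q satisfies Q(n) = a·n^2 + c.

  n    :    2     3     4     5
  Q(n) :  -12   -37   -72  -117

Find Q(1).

From Q(2) = -12 and Q(3) = -37: 4a + c = -12 and 9a + c = -37.
Subtracting: 5a = -25, so a = -5; then c = -12 − (-5)·4 = 8.
So Q(n) = -5n² + 8, and Q(1) = 3.

3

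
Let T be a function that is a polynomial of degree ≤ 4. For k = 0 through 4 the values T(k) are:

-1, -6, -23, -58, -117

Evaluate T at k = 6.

First differences: -5, -17, -35, -59. Second differences: -12, -18, -24. Third differences: -6, -6.
Level-3 differences are constant, so T has degree 3.
Fitting a degree-3 polynomial gives T(k) = -k³ - 3k² - k - 1.
Then T(6) = -331.

-331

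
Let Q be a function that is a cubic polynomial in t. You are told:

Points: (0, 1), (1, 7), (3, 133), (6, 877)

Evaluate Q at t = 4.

Write Q(t) = at³ + bt² + ct + d; the 4 given values yield a linear system in the 4 coefficients.
Solving, Q(t) = 3t³ + 7t² - 4t + 1.
Then Q(4) = 289.

289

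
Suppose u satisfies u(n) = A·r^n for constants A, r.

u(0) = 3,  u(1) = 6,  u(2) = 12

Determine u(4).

48

Consecutive ratio: 6/3 = 2, and 12/6 = 2, so r = 2.
Then A·2^0 = 3 gives A = 3, and u(n) = 3·2^n.
u(4) = 3·2^4 = 48.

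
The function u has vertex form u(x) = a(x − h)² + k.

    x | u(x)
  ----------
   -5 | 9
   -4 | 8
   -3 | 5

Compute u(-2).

0

First differences -1, -3; second difference -2 = 2a, so a = -1.
Expanding, the x-coefficient is −2ah = 2h; matching it to the data gives h = -5, and then k = 9.
So u(x) = -1(x + 5)² + 9.
u(-2) = -1·3² + 9 = 0.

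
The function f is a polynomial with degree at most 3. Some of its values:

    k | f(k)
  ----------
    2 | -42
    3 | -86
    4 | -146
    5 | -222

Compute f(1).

-14

First differences: -44, -60, -76. Second differences: -16, -16.
Level-2 differences are constant, so f has degree 2.
Fitting a degree-2 polynomial gives f(k) = -8k² - 4k - 2.
Then f(1) = -14.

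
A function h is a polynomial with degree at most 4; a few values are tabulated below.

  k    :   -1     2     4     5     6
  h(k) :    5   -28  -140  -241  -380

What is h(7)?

Write h(k) = ak^4 + bk³ + ck² + dk + e; the 5 given values yield a linear system in the 5 coefficients.
Solving, the leading coefficient vanishes, and h(k) = -k³ - 4k² - 4k + 4.
Then h(7) = -563.

-563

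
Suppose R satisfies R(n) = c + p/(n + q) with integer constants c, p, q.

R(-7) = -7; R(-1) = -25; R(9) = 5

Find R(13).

3

(R(n) − c)(n + q) = p for each data point; the three points give a linear system in c and q, then p follows.
Solving: c = -1, q = -1, p = 48, so R(n) = -1 + 48/(n − 1).
Then R(13) = -1 + 48/12 = 3.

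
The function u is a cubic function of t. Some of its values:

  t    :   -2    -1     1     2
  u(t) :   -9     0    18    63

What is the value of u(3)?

156

Write u(t) = at³ + bt² + ct + d; the 4 given values yield a linear system in the 4 coefficients.
Solving, u(t) = 3t³ + 6t² + 6t + 3.
Then u(3) = 156.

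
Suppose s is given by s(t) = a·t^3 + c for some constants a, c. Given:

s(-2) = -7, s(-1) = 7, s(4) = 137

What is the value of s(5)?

From s(-2) = -7 and s(-1) = 7: -8a + c = -7 and -1a + c = 7.
Subtracting: 7a = 14, so a = 2; then c = -7 − 2·(-8) = 9.
So s(t) = 2t³ + 9, and s(5) = 259.

259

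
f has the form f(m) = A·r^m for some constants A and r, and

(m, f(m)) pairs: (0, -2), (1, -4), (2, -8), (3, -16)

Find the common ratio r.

Consecutive ratio: -4/(-2) = 2, and -8/(-4) = 2, so r = 2.
Then A·2^0 = -2 gives A = -2, and f(m) = -2·2^m.

2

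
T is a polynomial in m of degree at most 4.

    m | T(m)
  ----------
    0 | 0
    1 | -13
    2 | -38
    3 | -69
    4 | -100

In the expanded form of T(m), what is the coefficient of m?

Write T(m) = am^4 + bm³ + cm² + dm + e; the 5 given values yield a linear system in the 5 coefficients.
Solving, the leading coefficient vanishes, and T(m) = m³ - 9m² - 5m.
The coefficient of m is -5.

-5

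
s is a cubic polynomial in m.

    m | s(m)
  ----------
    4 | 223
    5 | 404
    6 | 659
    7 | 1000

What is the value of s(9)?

Write s(m) = am³ + bm² + cm + d; the 4 given values yield a linear system in the 4 coefficients.
Solving, s(m) = 2m³ + 7m² - 4m - 1.
Then s(9) = 1988.

1988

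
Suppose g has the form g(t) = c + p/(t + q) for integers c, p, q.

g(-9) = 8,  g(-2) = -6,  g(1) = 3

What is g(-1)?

(g(t) − c)(t + q) = p for each data point; the three points give a linear system in c and q, then p follows.
Solving: c = 6, q = 3, p = -12, so g(t) = 6 − 12/(t + 3).
Then g(-1) = 6 − 12/2 = 0.

0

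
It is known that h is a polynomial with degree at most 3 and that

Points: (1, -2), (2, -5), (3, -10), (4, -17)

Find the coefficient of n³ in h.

First differences: -3, -5, -7. Second differences: -2, -2.
Level-2 differences are constant, so h has degree 2.
Fitting a degree-2 polynomial gives h(n) = -n² - 1.
The coefficient of n³ is 0.

0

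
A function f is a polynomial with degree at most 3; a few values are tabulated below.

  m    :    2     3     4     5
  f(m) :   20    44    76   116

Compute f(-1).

Write f(m) = am³ + bm² + cm + d; the 4 given values yield a linear system in the 4 coefficients.
Solving, the leading coefficient vanishes, and f(m) = 4m² + 4m - 4.
Then f(-1) = -4.

-4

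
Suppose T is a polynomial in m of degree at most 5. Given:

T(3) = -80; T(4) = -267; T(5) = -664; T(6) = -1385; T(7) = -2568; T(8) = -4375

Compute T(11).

First differences: -187, -397, -721, -1183, -1807. Second differences: -210, -324, -462, -624. Third differences: -114, -138, -162. Fourth differences: -24, -24.
Level-4 differences are constant, so T has degree 4.
Fitting a degree-4 polynomial gives T(m) = -m^4 - m³ + 4m² - 3m + 1.
Then T(11) = -15520.

-15520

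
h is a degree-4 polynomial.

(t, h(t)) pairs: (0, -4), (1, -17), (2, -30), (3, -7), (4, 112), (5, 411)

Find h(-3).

35

Write h(t) = at^4 + bt³ + ct² + dt + e; the 6 given values yield a linear system in the 5 coefficients.
Solving, h(t) = t^4 - 7t² - 7t - 4.
Then h(-3) = 35.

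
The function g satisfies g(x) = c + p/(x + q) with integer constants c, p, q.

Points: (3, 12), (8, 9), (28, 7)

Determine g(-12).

3

(g(x) − c)(x + q) = p for each data point; the three points give a linear system in c and q, then p follows.
Solving: c = 6, q = 2, p = 30, so g(x) = 6 + 30/(x + 2).
Then g(-12) = 6 + 30/(-10) = 3.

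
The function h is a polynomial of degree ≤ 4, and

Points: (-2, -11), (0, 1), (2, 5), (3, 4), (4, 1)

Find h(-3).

-20

Write h(t) = at^4 + bt³ + ct² + dt + e; the 5 given values yield a linear system in the 5 coefficients.
Solving, the top 2 coefficients vanish, and h(t) = -t² + 4t + 1.
Then h(-3) = -20.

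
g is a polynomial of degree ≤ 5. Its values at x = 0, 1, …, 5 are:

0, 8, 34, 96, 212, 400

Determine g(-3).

-96

First differences: 8, 26, 62, 116, 188. Second differences: 18, 36, 54, 72. Third differences: 18, 18, 18.
Level-3 differences are constant, so g has degree 3.
Fitting a degree-3 polynomial gives g(x) = 3x³ + 5x.
Then g(-3) = -96.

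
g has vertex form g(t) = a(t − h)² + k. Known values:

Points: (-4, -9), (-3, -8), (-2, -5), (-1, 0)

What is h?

-4

First differences 1, 3, 5; second difference 2 = 2a, so a = 1.
Expanding, the t-coefficient is −2ah = -2h; matching it to the data gives h = -4, and then k = -9.
So g(t) = 1(t + 4)² − 9.
Hence h = -4.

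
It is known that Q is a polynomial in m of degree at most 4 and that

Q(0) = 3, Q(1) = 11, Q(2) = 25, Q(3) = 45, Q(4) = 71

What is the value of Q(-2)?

First differences: 8, 14, 20, 26. Second differences: 6, 6, 6.
Level-2 differences are constant, so Q has degree 2.
Fitting a degree-2 polynomial gives Q(m) = 3m² + 5m + 3.
Then Q(-2) = 5.

5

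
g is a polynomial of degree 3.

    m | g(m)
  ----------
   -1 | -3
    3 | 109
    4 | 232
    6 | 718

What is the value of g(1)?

Write g(m) = am³ + bm² + cm + d; the 4 given values yield a linear system in the 4 coefficients.
Solving, g(m) = 3m³ + m² + 5m + 4.
Then g(1) = 13.

13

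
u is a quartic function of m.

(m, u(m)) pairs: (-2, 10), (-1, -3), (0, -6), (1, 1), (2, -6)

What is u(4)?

-278

Write u(m) = am^4 + bm³ + cm² + dm + e; the 5 given values yield a linear system in the 5 coefficients.
Solving, u(m) = -m^4 - 2m³ + 6m² + 4m - 6.
Then u(4) = -278.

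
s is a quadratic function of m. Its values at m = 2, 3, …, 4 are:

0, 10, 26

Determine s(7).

Write s(m) = am² + bm + c; the 3 given values yield a linear system in the 3 coefficients.
Solving, s(m) = 3m² - 5m - 2.
Then s(7) = 110.

110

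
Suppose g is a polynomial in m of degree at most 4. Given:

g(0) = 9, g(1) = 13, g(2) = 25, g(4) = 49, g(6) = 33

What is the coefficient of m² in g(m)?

Write g(m) = am^4 + bm³ + cm² + dm + e; the 5 given values yield a linear system in the 5 coefficients.
Solving, the leading coefficient vanishes, and g(m) = -m³ + 7m² - 2m + 9.
The coefficient of m² is 7.

7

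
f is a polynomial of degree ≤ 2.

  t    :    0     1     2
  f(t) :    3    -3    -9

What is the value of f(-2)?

15

First differences: -6, -6.
Level-1 differences are constant, so f has degree 1.
Fitting a degree-1 polynomial gives f(t) = -6t + 3.
Then f(-2) = 15.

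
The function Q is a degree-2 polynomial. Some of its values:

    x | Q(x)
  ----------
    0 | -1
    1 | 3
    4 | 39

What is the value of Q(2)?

Write Q(x) = ax² + bx + c; the 3 given values yield a linear system in the 3 coefficients.
Solving, Q(x) = 2x² + 2x - 1.
Then Q(2) = 11.

11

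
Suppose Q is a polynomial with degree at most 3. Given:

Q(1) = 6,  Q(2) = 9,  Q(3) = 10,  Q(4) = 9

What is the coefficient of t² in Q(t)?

-1

Write Q(t) = at³ + bt² + ct + d; the 4 given values yield a linear system in the 4 coefficients.
Solving, the leading coefficient vanishes, and Q(t) = -t² + 6t + 1.
The coefficient of t² is -1.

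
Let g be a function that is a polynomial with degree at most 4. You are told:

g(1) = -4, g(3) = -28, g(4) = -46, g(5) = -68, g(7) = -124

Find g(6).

Write g(t) = at^4 + bt³ + ct² + dt + e; the 5 given values yield a linear system in the 5 coefficients.
Solving, the top 2 coefficients vanish, and g(t) = -2t² - 4t + 2.
Then g(6) = -94.

-94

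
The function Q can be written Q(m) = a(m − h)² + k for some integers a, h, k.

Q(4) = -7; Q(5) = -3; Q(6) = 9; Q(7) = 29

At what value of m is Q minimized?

First differences 4, 12, 20; second difference 8 = 2a, so a = 4.
Expanding, the m-coefficient is −2ah = -8h; matching it to the data gives h = 4, and then k = -7.
So Q(m) = 4(m − 4)² − 7.
Hence h = 4.

4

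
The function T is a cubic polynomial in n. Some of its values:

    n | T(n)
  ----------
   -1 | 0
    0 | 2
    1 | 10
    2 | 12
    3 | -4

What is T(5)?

-138

First differences: 2, 8, 2, -16. Second differences: 6, -6, -18. Third differences: -12, -12.
Level-3 differences are constant, so T has degree 3.
Fitting a degree-3 polynomial gives T(n) = -2n³ + 3n² + 7n + 2.
Then T(5) = -138.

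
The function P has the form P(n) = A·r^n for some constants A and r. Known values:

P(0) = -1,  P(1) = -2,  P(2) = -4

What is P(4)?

Consecutive ratio: -2/(-1) = 2, and -4/(-2) = 2, so r = 2.
Then A·2^0 = -1 gives A = -1, and P(n) = -1·2^n.
P(4) = -1·2^4 = -16.

-16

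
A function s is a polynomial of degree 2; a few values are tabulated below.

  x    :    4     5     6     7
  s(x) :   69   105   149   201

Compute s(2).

21

First differences: 36, 44, 52. Second differences: 8, 8.
Level-2 differences are constant, so s has degree 2.
Fitting a degree-2 polynomial gives s(x) = 4x² + 5.
Then s(2) = 21.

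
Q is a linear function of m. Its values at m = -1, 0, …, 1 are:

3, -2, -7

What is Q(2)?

-12

First differences: -5, -5.
Level-1 differences are constant, so Q has degree 1.
Fitting a degree-1 polynomial gives Q(m) = -5m - 2.
Then Q(2) = -12.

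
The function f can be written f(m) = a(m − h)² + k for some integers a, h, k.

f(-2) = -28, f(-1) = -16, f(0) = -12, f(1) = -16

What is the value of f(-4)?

-76

First differences 12, 4, -4; second difference -8 = 2a, so a = -4.
Expanding, the m-coefficient is −2ah = 8h; matching it to the data gives h = 0, and then k = -12.
So f(m) = -4(m + 0)² − 12.
f(-4) = -4·(-4)² − 12 = -76.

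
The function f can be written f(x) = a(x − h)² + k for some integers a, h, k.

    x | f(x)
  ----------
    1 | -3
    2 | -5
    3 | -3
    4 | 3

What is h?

2

First differences -2, 2, 6; second difference 4 = 2a, so a = 2.
Expanding, the x-coefficient is −2ah = -4h; matching it to the data gives h = 2, and then k = -5.
So f(x) = 2(x − 2)² − 5.
Hence h = 2.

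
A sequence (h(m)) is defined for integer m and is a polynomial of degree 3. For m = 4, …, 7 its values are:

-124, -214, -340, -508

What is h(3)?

Write h(m) = am³ + bm² + cm + d; the 4 given values yield a linear system in the 4 coefficients.
Solving, h(m) = -m³ - 3m² - 2m - 4.
Then h(3) = -64.

-64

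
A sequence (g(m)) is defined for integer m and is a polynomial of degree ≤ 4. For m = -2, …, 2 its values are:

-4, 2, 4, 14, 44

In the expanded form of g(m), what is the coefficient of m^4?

Write g(m) = am^4 + bm³ + cm² + dm + e; the 5 given values yield a linear system in the 5 coefficients.
Solving, the leading coefficient vanishes, and g(m) = 2m³ + 4m² + 4m + 4.
The coefficient of m^4 is 0.

0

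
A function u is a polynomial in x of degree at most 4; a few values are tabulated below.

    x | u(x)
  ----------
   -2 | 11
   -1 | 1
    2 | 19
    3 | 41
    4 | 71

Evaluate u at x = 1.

Write u(x) = ax^4 + bx³ + cx² + dx + e; the 5 given values yield a linear system in the 5 coefficients.
Solving, the top 2 coefficients vanish, and u(x) = 4x² + 2x - 1.
Then u(1) = 5.

5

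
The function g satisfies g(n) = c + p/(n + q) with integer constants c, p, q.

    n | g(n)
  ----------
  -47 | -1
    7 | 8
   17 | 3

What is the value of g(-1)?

(g(n) − c)(n + q) = p for each data point; the three points give a linear system in c and q, then p follows.
Solving: c = 0, q = -1, p = 48, so g(n) = 48/(n − 1).
Then g(-1) = 0 + 48/(-2) = -24.

-24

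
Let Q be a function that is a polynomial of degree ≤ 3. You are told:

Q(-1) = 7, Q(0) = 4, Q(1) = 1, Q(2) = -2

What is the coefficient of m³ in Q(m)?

Write Q(m) = am³ + bm² + cm + d; the 4 given values yield a linear system in the 4 coefficients.
Solving, the top 2 coefficients vanish, and Q(m) = -3m + 4.
The coefficient of m³ is 0.

0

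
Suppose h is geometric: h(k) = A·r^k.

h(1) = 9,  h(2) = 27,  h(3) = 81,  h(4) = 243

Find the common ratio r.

3

Consecutive ratio: 27/9 = 3, and 81/27 = 3, so r = 3.
Then A·3^1 = 9 gives A = 3, and h(k) = 3·3^k.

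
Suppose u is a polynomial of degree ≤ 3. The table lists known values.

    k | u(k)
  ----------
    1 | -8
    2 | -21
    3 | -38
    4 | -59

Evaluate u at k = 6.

-113

Write u(k) = ak³ + bk² + ck + d; the 4 given values yield a linear system in the 4 coefficients.
Solving, the leading coefficient vanishes, and u(k) = -2k² - 7k + 1.
Then u(6) = -113.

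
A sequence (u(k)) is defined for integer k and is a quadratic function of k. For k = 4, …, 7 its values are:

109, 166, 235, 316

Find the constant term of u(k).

1

First differences: 57, 69, 81. Second differences: 12, 12.
Level-2 differences are constant, so u has degree 2.
Fitting a degree-2 polynomial gives u(k) = 6k² + 3k + 1.
The constant term is u(0) = 1.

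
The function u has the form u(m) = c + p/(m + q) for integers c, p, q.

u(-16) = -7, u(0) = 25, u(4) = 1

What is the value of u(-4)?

(u(m) − c)(m + q) = p for each data point; the three points give a linear system in c and q, then p follows.
Solving: c = -5, q = 1, p = 30, so u(m) = -5 + 30/(m + 1).
Then u(-4) = -5 + 30/(-3) = -15.

-15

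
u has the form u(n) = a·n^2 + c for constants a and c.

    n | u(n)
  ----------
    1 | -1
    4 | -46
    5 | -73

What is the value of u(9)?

From u(1) = -1 and u(4) = -46: 1a + c = -1 and 16a + c = -46.
Subtracting: 15a = -45, so a = -3; then c = -1 − (-3)·1 = 2.
So u(n) = -3n² + 2, and u(9) = -241.

-241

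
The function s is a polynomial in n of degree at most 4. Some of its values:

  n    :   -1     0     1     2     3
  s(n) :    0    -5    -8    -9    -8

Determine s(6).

First differences: -5, -3, -1, 1. Second differences: 2, 2, 2.
Level-2 differences are constant, so s has degree 2.
Fitting a degree-2 polynomial gives s(n) = n² - 4n - 5.
Then s(6) = 7.

7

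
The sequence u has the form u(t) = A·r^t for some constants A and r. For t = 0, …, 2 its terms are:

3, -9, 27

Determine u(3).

-81

Consecutive ratio: -9/3 = -3, and 27/(-9) = -3, so r = -3.
Then A·(-3)^0 = 3 gives A = 3, and u(t) = 3·(-3)^t.
u(3) = 3·(-3)^3 = -81.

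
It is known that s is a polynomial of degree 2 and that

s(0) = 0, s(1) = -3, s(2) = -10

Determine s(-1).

-1

Write s(m) = am² + bm + c; the 3 given values yield a linear system in the 3 coefficients.
Solving, s(m) = -2m² - m.
Then s(-1) = -1.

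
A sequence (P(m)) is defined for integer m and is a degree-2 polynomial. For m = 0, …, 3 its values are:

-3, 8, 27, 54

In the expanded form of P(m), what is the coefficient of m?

7

Write P(m) = am² + bm + c; the 4 given values yield a linear system in the 3 coefficients.
Solving, P(m) = 4m² + 7m - 3.
The coefficient of m is 7.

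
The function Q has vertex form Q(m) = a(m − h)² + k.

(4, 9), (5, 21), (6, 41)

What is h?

First differences 12, 20; second difference 8 = 2a, so a = 4.
Expanding, the m-coefficient is −2ah = -8h; matching it to the data gives h = 3, and then k = 5.
So Q(m) = 4(m − 3)² + 5.
Hence h = 3.

3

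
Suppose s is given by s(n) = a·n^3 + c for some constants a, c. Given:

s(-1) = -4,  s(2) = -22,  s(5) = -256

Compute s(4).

From s(-1) = -4 and s(2) = -22: -1a + c = -4 and 8a + c = -22.
Subtracting: 9a = -18, so a = -2; then c = -4 − (-2)·(-1) = -6.
So s(n) = -2n³ − 6, and s(4) = -134.

-134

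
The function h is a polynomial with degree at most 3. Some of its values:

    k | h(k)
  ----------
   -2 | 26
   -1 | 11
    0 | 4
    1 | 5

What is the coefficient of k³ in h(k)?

Write h(k) = ak³ + bk² + ck + d; the 4 given values yield a linear system in the 4 coefficients.
Solving, the leading coefficient vanishes, and h(k) = 4k² - 3k + 4.
The coefficient of k³ is 0.

0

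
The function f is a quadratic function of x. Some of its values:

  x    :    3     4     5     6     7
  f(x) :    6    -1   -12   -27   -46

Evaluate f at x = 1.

8

Write f(x) = ax² + bx + c; the 5 given values yield a linear system in the 3 coefficients.
Solving, f(x) = -2x² + 7x + 3.
Then f(1) = 8.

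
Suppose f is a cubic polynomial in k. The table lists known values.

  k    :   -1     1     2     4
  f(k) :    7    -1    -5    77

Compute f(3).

Write f(k) = ak³ + bk² + ck + d; the 4 given values yield a linear system in the 4 coefficients.
Solving, f(k) = 3k³ - 6k² - 7k + 9.
Then f(3) = 15.

15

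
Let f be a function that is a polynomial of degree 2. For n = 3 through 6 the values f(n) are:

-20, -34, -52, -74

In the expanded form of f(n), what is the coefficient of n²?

First differences: -14, -18, -22. Second differences: -4, -4.
Level-2 differences are constant, so f has degree 2.
Fitting a degree-2 polynomial gives f(n) = -2n² - 2.
The coefficient of n² is -2.

-2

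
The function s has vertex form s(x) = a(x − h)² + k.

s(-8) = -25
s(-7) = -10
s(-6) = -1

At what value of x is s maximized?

First differences 15, 9; second difference -6 = 2a, so a = -3.
Expanding, the x-coefficient is −2ah = 6h; matching it to the data gives h = -5, and then k = 2.
So s(x) = -3(x + 5)² + 2.
Hence h = -5.

-5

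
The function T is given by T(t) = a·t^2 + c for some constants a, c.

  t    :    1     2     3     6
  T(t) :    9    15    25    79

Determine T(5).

57

From T(1) = 9 and T(2) = 15: 1a + c = 9 and 4a + c = 15.
Subtracting: 3a = 6, so a = 2; then c = 9 − 2·1 = 7.
So T(t) = 2t² + 7, and T(5) = 57.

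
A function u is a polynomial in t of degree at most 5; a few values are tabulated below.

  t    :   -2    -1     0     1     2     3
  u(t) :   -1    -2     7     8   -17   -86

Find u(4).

-217

Write u(t) = at^5 + bt^4 + ct³ + dt² + et + p; the 6 given values yield a linear system in the 6 coefficients.
Solving, the top 2 coefficients vanish, and u(t) = -3t³ - 4t² + 8t + 7.
Then u(4) = -217.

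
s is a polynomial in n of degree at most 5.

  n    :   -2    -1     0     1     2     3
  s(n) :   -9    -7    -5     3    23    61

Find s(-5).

-75

First differences: 2, 2, 8, 20, 38. Second differences: 0, 6, 12, 18. Third differences: 6, 6, 6.
Level-3 differences are constant, so s has degree 3.
Fitting a degree-3 polynomial gives s(n) = n³ + 3n² + 4n - 5.
Then s(-5) = -75.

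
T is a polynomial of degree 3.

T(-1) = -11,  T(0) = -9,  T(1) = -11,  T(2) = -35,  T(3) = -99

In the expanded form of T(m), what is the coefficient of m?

3

Write T(m) = am³ + bm² + cm + d; the 5 given values yield a linear system in the 4 coefficients.
Solving, T(m) = -3m³ - 2m² + 3m - 9.
The coefficient of m is 3.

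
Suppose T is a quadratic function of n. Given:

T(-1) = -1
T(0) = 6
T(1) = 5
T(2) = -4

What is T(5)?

First differences: 7, -1, -9. Second differences: -8, -8.
Level-2 differences are constant, so T has degree 2.
Fitting a degree-2 polynomial gives T(n) = -4n² + 3n + 6.
Then T(5) = -79.

-79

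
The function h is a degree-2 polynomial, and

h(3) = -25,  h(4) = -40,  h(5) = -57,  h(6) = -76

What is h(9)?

Write h(k) = ak² + bk + c; the 4 given values yield a linear system in the 3 coefficients.
Solving, h(k) = -k² - 8k + 8.
Then h(9) = -145.

-145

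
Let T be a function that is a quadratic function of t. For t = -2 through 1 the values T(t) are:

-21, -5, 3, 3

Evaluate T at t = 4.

Write T(t) = at² + bt + c; the 4 given values yield a linear system in the 3 coefficients.
Solving, T(t) = -4t² + 4t + 3.
Then T(4) = -45.

-45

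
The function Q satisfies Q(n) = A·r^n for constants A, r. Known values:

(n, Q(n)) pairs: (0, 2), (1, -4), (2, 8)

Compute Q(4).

32

Consecutive ratio: -4/2 = -2, and 8/(-4) = -2, so r = -2.
Then A·(-2)^0 = 2 gives A = 2, and Q(n) = 2·(-2)^n.
Q(4) = 2·(-2)^4 = 32.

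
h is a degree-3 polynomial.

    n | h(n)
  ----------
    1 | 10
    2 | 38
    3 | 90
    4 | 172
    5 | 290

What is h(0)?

0

First differences: 28, 52, 82, 118. Second differences: 24, 30, 36. Third differences: 6, 6.
Level-3 differences are constant, so h has degree 3.
Fitting a degree-3 polynomial gives h(n) = n³ + 6n² + 3n.
The constant term is h(0) = 0.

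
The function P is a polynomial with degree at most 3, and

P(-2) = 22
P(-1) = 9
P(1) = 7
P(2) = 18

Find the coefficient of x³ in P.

0

Write P(x) = ax³ + bx² + cx + d; the 4 given values yield a linear system in the 4 coefficients.
Solving, the leading coefficient vanishes, and P(x) = 4x² - x + 4.
The coefficient of x³ is 0.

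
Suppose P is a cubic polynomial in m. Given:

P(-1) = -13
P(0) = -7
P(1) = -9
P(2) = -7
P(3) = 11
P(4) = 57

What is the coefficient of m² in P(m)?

First differences: 6, -2, 2, 18, 46. Second differences: -8, 4, 16, 28. Third differences: 12, 12, 12.
Level-3 differences are constant, so P has degree 3.
Fitting a degree-3 polynomial gives P(m) = 2m³ - 4m² - 7.
The coefficient of m² is -4.

-4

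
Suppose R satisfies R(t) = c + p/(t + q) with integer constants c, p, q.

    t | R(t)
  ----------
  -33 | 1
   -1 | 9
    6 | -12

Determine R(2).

36

(R(t) − c)(t + q) = p for each data point; the three points give a linear system in c and q, then p follows.
Solving: c = 0, q = -3, p = -36, so R(t) = -36/(t − 3).
Then R(2) = 0 − 36/(-1) = 36.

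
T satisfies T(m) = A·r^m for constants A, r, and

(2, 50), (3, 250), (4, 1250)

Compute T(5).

Consecutive ratio: 250/50 = 5, and 1250/250 = 5, so r = 5.
Then A·5^2 = 50 gives A = 2, and T(m) = 2·5^m.
T(5) = 2·5^5 = 6250.

6250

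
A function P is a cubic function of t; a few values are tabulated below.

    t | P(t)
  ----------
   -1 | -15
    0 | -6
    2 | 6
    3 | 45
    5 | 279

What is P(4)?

130

Write P(t) = at³ + bt² + ct + d; the 5 given values yield a linear system in the 4 coefficients.
Solving, P(t) = 3t³ - 4t² + 2t - 6.
Then P(4) = 130.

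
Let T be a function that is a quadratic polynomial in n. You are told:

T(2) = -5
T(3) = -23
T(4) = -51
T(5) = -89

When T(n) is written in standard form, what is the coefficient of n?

7

First differences: -18, -28, -38. Second differences: -10, -10.
Level-2 differences are constant, so T has degree 2.
Fitting a degree-2 polynomial gives T(n) = -5n² + 7n + 1.
The coefficient of n is 7.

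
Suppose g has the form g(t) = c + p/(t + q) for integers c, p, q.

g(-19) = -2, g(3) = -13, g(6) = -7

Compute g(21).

-4

(g(t) − c)(t + q) = p for each data point; the three points give a linear system in c and q, then p follows.
Solving: c = -3, q = -1, p = -20, so g(t) = -3 − 20/(t − 1).
Then g(21) = -3 − 20/20 = -4.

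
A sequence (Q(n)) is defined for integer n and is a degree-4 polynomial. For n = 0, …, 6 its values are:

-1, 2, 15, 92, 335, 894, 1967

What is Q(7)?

First differences: 3, 13, 77, 243, 559, 1073. Second differences: 10, 64, 166, 316, 514. Third differences: 54, 102, 150, 198. Fourth differences: 48, 48, 48.
Level-4 differences are constant, so Q has degree 4.
Extending the table by one column gives the next first difference 1833, so Q(7) = 1967 + 1833 = 3800.

3800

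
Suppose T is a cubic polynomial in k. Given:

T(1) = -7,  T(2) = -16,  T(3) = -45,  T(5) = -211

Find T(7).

-601

Write T(k) = ak³ + bk² + ck + d; the 4 given values yield a linear system in the 4 coefficients.
Solving, T(k) = -2k³ + 2k² - k - 6.
Then T(7) = -601.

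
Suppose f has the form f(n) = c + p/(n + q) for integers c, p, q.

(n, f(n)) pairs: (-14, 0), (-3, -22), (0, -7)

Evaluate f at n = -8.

(f(n) − c)(n + q) = p for each data point; the three points give a linear system in c and q, then p follows.
Solving: c = -2, q = 4, p = -20, so f(n) = -2 − 20/(n + 4).
Then f(-8) = -2 − 20/(-4) = 3.

3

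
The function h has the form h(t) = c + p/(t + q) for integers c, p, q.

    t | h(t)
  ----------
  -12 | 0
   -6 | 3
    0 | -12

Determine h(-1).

-22

(h(t) − c)(t + q) = p for each data point; the three points give a linear system in c and q, then p follows.
Solving: c = -2, q = 2, p = -20, so h(t) = -2 − 20/(t + 2).
Then h(-1) = -2 − 20/1 = -22.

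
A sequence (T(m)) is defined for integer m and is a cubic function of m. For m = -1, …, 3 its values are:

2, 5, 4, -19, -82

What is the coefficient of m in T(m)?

4

First differences: 3, -1, -23, -63. Second differences: -4, -22, -40. Third differences: -18, -18.
Level-3 differences are constant, so T has degree 3.
Fitting a degree-3 polynomial gives T(m) = -3m³ - 2m² + 4m + 5.
The coefficient of m is 4.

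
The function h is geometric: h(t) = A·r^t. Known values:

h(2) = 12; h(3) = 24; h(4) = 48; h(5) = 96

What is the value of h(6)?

Consecutive ratio: 24/12 = 2, and 48/24 = 2, so r = 2.
Then A·2^2 = 12 gives A = 3, and h(t) = 3·2^t.
h(6) = 3·2^6 = 192.

192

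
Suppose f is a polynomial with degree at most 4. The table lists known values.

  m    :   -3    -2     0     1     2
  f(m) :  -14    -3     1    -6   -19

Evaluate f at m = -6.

-83

Write f(m) = am^4 + bm³ + cm² + dm + e; the 5 given values yield a linear system in the 5 coefficients.
Solving, the top 2 coefficients vanish, and f(m) = -3m² - 4m + 1.
Then f(-6) = -83.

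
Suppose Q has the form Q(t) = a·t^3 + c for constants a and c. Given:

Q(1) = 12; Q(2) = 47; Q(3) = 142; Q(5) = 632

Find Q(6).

From Q(1) = 12 and Q(2) = 47: 1a + c = 12 and 8a + c = 47.
Subtracting: 7a = 35, so a = 5; then c = 12 − 5·1 = 7.
So Q(t) = 5t³ + 7, and Q(6) = 1087.

1087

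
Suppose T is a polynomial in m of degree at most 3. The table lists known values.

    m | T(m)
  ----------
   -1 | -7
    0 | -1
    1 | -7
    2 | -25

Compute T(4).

Write T(m) = am³ + bm² + cm + d; the 4 given values yield a linear system in the 4 coefficients.
Solving, the leading coefficient vanishes, and T(m) = -6m² - 1.
Then T(4) = -97.

-97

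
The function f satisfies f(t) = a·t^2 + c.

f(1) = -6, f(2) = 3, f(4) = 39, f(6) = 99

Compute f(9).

234

From f(1) = -6 and f(2) = 3: 1a + c = -6 and 4a + c = 3.
Subtracting: 3a = 9, so a = 3; then c = -6 − 3·1 = -9.
So f(t) = 3t² − 9, and f(9) = 234.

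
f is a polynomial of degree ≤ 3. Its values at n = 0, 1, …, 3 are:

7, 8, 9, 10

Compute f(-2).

Write f(n) = an³ + bn² + cn + d; the 4 given values yield a linear system in the 4 coefficients.
Solving, the top 2 coefficients vanish, and f(n) = n + 7.
Then f(-2) = 5.

5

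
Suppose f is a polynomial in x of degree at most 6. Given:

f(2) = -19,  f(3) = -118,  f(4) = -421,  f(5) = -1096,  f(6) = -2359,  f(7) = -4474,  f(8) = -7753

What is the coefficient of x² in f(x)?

8

First differences: -99, -303, -675, -1263, -2115, -3279. Second differences: -204, -372, -588, -852, -1164. Third differences: -168, -216, -264, -312. Fourth differences: -48, -48, -48.
Level-4 differences are constant, so f has degree 4.
Fitting a degree-4 polynomial gives f(x) = -2x^4 + 8x² - 9x - 1.
The coefficient of x² is 8.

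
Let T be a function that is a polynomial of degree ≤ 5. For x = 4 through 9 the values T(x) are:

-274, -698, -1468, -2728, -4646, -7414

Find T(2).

-8

First differences: -424, -770, -1260, -1918, -2768. Second differences: -346, -490, -658, -850. Third differences: -144, -168, -192. Fourth differences: -24, -24.
Level-4 differences are constant, so T has degree 4.
Fitting a degree-4 polynomial gives T(x) = -x^4 - 2x³ + 8x² - 5x + 2.
Then T(2) = -8.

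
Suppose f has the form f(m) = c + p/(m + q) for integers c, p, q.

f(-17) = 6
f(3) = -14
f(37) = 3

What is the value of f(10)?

0

(f(m) − c)(m + q) = p for each data point; the three points give a linear system in c and q, then p follows.
Solving: c = 4, q = -1, p = -36, so f(m) = 4 − 36/(m − 1).
Then f(10) = 4 − 36/9 = 0.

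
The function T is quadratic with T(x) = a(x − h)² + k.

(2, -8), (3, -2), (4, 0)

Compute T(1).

First differences 6, 2; second difference -4 = 2a, so a = -2.
Expanding, the x-coefficient is −2ah = 4h; matching it to the data gives h = 4, and then k = 0.
So T(x) = -2(x − 4)² + 0.
T(1) = -2·(-3)² + 0 = -18.

-18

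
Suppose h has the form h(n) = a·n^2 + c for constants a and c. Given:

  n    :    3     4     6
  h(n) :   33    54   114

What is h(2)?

From h(3) = 33 and h(4) = 54: 9a + c = 33 and 16a + c = 54.
Subtracting: 7a = 21, so a = 3; then c = 33 − 3·9 = 6.
So h(n) = 3n² + 6, and h(2) = 18.

18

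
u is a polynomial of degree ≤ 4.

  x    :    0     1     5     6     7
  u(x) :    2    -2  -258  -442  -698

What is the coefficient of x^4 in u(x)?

0

Write u(x) = ax^4 + bx³ + cx² + dx + e; the 5 given values yield a linear system in the 5 coefficients.
Solving, the leading coefficient vanishes, and u(x) = -2x³ - 2x + 2.
The coefficient of x^4 is 0.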